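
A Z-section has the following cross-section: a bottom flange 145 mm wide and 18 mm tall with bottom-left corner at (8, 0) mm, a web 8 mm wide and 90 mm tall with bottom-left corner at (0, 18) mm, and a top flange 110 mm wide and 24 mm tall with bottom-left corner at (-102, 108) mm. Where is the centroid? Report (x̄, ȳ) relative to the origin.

Part | A | x̄ᵢ | ȳᵢ | A·x̄ᵢ | A·ȳᵢ
bottom flange | 2610.00 | 80.50 | 9.00 | 210105.00 | 23490.00
web | 720.00 | 4.00 | 63.00 | 2880.00 | 45360.00
top flange | 2640.00 | -47.00 | 120.00 | -124080.00 | 316800.00
Σ | 5970.00 |  |  | 88905.00 | 385650.00
x̄ = 88905.00 / 5970.00 = 14.89 mm
ȳ = 385650.00 / 5970.00 = 64.60 mm

x̄ = 14.89 mm, ȳ = 64.60 mm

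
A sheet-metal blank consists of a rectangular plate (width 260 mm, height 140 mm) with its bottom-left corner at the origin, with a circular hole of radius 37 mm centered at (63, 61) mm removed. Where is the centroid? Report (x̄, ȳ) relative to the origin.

x̄ = 138.98 mm, ȳ = 71.21 mm

Part | A | x̄ᵢ | ȳᵢ | A·x̄ᵢ | A·ȳᵢ
plate | 36400.00 | 130.00 | 70.00 | 4732000.00 | 2548000.00
hole | -4300.84 | 63.00 | 61.00 | -270952.94 | -262351.26
Σ | 32099.16 |  |  | 4461047.06 | 2285648.74
x̄ = 4461047.06 / 32099.16 = 138.98 mm
ȳ = 2285648.74 / 32099.16 = 71.21 mm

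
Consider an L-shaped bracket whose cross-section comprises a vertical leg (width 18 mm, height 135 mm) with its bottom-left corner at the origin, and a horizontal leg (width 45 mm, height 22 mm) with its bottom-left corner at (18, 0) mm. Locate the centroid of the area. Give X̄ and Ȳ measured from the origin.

vertical leg: A = 18 × 135 = 2430.00, centroid at (9.00, 67.50).
horizontal leg: A = 45 × 22 = 990.00, centroid at (40.50, 11.00).
ΣA = 3420.00 mm², ΣAX̄ = 61965.00 mm³, ΣAȲ = 174915.00 mm³.
X̄ = 61965.00/3420.00 = 18.12 mm; Ȳ = 174915.00/3420.00 = 51.14 mm.

X̄ = 18.12 mm, Ȳ = 51.14 mm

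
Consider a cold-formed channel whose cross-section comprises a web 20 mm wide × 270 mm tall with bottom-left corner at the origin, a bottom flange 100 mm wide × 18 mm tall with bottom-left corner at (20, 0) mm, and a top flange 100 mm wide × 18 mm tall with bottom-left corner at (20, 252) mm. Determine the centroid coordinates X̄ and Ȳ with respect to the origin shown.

Part | A | x̄ᵢ | ȳᵢ | A·x̄ᵢ | A·ȳᵢ
web | 5400.00 | 10.00 | 135.00 | 54000.00 | 729000.00
bottom flange | 1800.00 | 70.00 | 9.00 | 126000.00 | 16200.00
top flange | 1800.00 | 70.00 | 261.00 | 126000.00 | 469800.00
Σ | 9000.00 |  |  | 306000.00 | 1215000.00
X̄ = 306000.00 / 9000.00 = 34.00 mm
Ȳ = 1215000.00 / 9000.00 = 135.00 mm

X̄ = 34.00 mm, Ȳ = 135.00 mm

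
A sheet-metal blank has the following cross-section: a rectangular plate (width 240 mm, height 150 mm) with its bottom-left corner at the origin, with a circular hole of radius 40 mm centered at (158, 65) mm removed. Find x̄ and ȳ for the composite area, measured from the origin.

plate: A = 240 × 150 = 36000.00, centroid at (120.00, 75.00).
hole: A = −π·40² = -5026.55, centroid at (158.00, 65.00).
ΣA = 30973.45 mm², ΣAx̄ = 3525805.38 mm³, ΣAȳ = 2373274.36 mm³.
x̄ = 3525805.38/30973.45 = 113.83 mm; ȳ = 2373274.36/30973.45 = 76.62 mm.

x̄ = 113.83 mm, ȳ = 76.62 mm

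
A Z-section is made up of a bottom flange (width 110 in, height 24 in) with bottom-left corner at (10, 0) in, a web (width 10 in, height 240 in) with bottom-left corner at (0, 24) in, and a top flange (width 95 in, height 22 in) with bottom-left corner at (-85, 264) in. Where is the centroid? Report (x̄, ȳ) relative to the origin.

bottom flange: A = 110 × 24 = 2640.00, centroid at (65.00, 12.00).
web: A = 10 × 240 = 2400.00, centroid at (5.00, 144.00).
top flange: A = 95 × 22 = 2090.00, centroid at (-37.50, 275.00).
ΣA = 7130.00 in², ΣAx̄ = 105225.00 in³, ΣAȳ = 952030.00 in³.
x̄ = 105225.00/7130.00 = 14.76 in; ȳ = 952030.00/7130.00 = 133.52 in.

x̄ = 14.76 in, ȳ = 133.52 in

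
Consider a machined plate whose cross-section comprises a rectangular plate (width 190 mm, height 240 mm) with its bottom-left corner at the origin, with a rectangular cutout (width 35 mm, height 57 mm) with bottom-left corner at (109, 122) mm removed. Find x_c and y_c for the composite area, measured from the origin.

plate: A = 190 × 240 = 45600.00, centroid at (95.00, 120.00).
hole: A = −(35 × 57) = -1995.00, centroid at (126.50, 150.50).
ΣA = 43605.00 mm²
ΣAx_c = (45600.00)(95.00) + (-1995.00)(126.50) = 4079632.50 mm³
ΣAy_c = (45600.00)(120.00) + (-1995.00)(150.50) = 5171752.50 mm³
x_c = 4079632.50 / 43605.00 = 93.56 mm
y_c = 5171752.50 / 43605.00 = 118.60 mm

x_c = 93.56 mm, y_c = 118.60 mm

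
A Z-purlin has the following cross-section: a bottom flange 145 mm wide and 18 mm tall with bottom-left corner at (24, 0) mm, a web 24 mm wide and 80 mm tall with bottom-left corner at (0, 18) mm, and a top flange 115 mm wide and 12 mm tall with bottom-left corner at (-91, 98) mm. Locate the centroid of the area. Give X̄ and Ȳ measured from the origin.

X̄ = 38.69 mm, Ȳ = 47.10 mm

bottom flange: A = 145 × 18 = 2610.00, centroid at (96.50, 9.00).
web: A = 24 × 80 = 1920.00, centroid at (12.00, 58.00).
top flange: A = 115 × 12 = 1380.00, centroid at (-33.50, 104.00).
ΣA = 5910.00 mm², ΣAX̄ = 228675.00 mm³, ΣAȲ = 278370.00 mm³.
X̄ = 228675.00/5910.00 = 38.69 mm; Ȳ = 278370.00/5910.00 = 47.10 mm.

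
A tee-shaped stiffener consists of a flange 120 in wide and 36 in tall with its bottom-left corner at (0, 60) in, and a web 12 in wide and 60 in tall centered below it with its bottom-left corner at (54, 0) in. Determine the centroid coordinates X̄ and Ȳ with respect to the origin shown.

X̄ = 60.00 in, Ȳ = 71.14 in

web: A = 12 × 60 = 720.00, centroid at (60.00, 30.00).
flange: A = 120 × 36 = 4320.00, centroid at (60.00, 78.00).
ΣA = 5040.00 in²
ΣAX̄ = (720.00)(60.00) + (4320.00)(60.00) = 302400.00 in³
ΣAȲ = (720.00)(30.00) + (4320.00)(78.00) = 358560.00 in³
X̄ = 302400.00 / 5040.00 = 60.00 in
Ȳ = 358560.00 / 5040.00 = 71.14 in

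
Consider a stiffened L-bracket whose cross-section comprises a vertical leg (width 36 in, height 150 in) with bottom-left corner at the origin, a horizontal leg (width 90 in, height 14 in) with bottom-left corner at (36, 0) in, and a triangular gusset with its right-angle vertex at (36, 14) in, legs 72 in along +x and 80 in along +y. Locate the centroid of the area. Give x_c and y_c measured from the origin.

Part | A | x̄ᵢ | ȳᵢ | A·x̄ᵢ | A·ȳᵢ
vertical leg | 5400.00 | 18.00 | 75.00 | 97200.00 | 405000.00
horizontal leg | 1260.00 | 81.00 | 7.00 | 102060.00 | 8820.00
gusset | 2880.00 | 60.00 | 40.67 | 172800.00 | 117120.00
Σ | 9540.00 |  |  | 372060.00 | 530940.00
x_c = 372060.00 / 9540.00 = 39.00 in
y_c = 530940.00 / 9540.00 = 55.65 in

x_c = 39.00 in, y_c = 55.65 in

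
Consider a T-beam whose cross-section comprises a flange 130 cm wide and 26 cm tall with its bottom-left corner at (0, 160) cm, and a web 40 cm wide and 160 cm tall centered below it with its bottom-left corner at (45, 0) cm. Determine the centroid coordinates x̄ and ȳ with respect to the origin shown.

x̄ = 65.00 cm, ȳ = 112.14 cm

Part | A | x̄ᵢ | ȳᵢ | A·x̄ᵢ | A·ȳᵢ
web | 6400.00 | 65.00 | 80.00 | 416000.00 | 512000.00
flange | 3380.00 | 65.00 | 173.00 | 219700.00 | 584740.00
Σ | 9780.00 |  |  | 635700.00 | 1096740.00
x̄ = 635700.00 / 9780.00 = 65.00 cm
ȳ = 1096740.00 / 9780.00 = 112.14 cm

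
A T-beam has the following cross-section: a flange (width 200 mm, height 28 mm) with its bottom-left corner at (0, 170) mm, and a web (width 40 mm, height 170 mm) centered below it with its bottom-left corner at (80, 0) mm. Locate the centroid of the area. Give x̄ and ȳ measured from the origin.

x̄ = 100.00 mm, ȳ = 129.71 mm

web: A = 40 × 170 = 6800.00, centroid at (100.00, 85.00).
flange: A = 200 × 28 = 5600.00, centroid at (100.00, 184.00).
ΣA = 12400.00 mm²
ΣAx̄ = (6800.00)(100.00) + (5600.00)(100.00) = 1240000.00 mm³
ΣAȳ = (6800.00)(85.00) + (5600.00)(184.00) = 1608400.00 mm³
x̄ = 1240000.00 / 12400.00 = 100.00 mm
ȳ = 1608400.00 / 12400.00 = 129.71 mm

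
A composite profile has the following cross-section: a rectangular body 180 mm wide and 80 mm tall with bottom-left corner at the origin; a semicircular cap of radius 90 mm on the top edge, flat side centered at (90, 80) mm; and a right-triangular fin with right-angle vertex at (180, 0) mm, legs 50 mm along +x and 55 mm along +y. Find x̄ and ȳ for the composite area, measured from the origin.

x̄ = 95.15 mm, ȳ = 73.87 mm

Part | A | x̄ᵢ | ȳᵢ | A·x̄ᵢ | A·ȳᵢ
rectangular body | 14400.00 | 90.00 | 40.00 | 1296000.00 | 576000.00
semicircular top | 12723.45 | 90.00 | 118.20 | 1145110.52 | 1503876.02
triangular fin | 1375.00 | 196.67 | 18.33 | 270416.67 | 25208.33
Σ | 28498.45 |  |  | 2711527.19 | 2105084.35
x̄ = 2711527.19 / 28498.45 = 95.15 mm
ȳ = 2105084.35 / 28498.45 = 73.87 mm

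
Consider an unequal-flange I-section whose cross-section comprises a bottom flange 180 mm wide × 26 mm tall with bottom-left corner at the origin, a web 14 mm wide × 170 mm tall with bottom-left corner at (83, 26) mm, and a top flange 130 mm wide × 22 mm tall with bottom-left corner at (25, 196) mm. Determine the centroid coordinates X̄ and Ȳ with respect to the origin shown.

Part | A | x̄ᵢ | ȳᵢ | A·x̄ᵢ | A·ȳᵢ
bottom flange | 4680.00 | 90.00 | 13.00 | 421200.00 | 60840.00
web | 2380.00 | 90.00 | 111.00 | 214200.00 | 264180.00
top flange | 2860.00 | 90.00 | 207.00 | 257400.00 | 592020.00
Σ | 9920.00 |  |  | 892800.00 | 917040.00
X̄ = 892800.00 / 9920.00 = 90.00 mm
Ȳ = 917040.00 / 9920.00 = 92.44 mm

X̄ = 90.00 mm, Ȳ = 92.44 mm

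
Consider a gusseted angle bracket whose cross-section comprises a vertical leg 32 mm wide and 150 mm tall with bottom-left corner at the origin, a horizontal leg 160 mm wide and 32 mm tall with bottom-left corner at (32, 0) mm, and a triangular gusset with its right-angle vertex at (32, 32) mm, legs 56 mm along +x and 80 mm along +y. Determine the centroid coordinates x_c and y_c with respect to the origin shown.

vertical leg: A = 32 × 150 = 4800.00, centroid at (16.00, 75.00).
horizontal leg: A = 160 × 32 = 5120.00, centroid at (112.00, 16.00).
gusset: A = ½·56·80 = 2240.00, centroid at (50.67, 58.67).
ΣA = 12160.00 mm², ΣAx_c = 763733.33 mm³, ΣAy_c = 573333.33 mm³.
x_c = 763733.33/12160.00 = 62.81 mm; y_c = 573333.33/12160.00 = 47.15 mm.

x_c = 62.81 mm, y_c = 47.15 mm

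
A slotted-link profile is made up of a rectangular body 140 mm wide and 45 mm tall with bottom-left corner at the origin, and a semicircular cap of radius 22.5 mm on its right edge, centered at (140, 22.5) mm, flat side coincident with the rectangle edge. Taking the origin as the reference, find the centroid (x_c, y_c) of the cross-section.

Part | A | x̄ᵢ | ȳᵢ | A·x̄ᵢ | A·ȳᵢ
rectangular body | 6300.00 | 70.00 | 22.50 | 441000.00 | 141750.00
semicircular end | 795.22 | 149.55 | 22.50 | 118923.94 | 17892.35
Σ | 7095.22 |  |  | 559923.94 | 159642.35
x_c = 559923.94 / 7095.22 = 78.92 mm
y_c = 159642.35 / 7095.22 = 22.50 mm

x_c = 78.92 mm, y_c = 22.50 mm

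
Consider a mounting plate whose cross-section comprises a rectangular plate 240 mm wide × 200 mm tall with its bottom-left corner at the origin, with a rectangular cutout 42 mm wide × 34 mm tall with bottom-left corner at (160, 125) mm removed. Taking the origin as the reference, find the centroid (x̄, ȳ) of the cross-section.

Part | A | x̄ᵢ | ȳᵢ | A·x̄ᵢ | A·ȳᵢ
plate | 48000.00 | 120.00 | 100.00 | 5760000.00 | 4800000.00
hole | -1428.00 | 181.00 | 142.00 | -258468.00 | -202776.00
Σ | 46572.00 |  |  | 5501532.00 | 4597224.00
x̄ = 5501532.00 / 46572.00 = 118.13 mm
ȳ = 4597224.00 / 46572.00 = 98.71 mm

x̄ = 118.13 mm, ȳ = 98.71 mm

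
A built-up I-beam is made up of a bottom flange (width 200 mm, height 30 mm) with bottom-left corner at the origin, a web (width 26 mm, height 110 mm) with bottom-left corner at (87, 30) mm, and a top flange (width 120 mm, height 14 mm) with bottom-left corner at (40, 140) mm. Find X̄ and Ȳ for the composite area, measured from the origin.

X̄ = 100.00 mm, Ȳ = 55.03 mm

Part | A | x̄ᵢ | ȳᵢ | A·x̄ᵢ | A·ȳᵢ
bottom flange | 6000.00 | 100.00 | 15.00 | 600000.00 | 90000.00
web | 2860.00 | 100.00 | 85.00 | 286000.00 | 243100.00
top flange | 1680.00 | 100.00 | 147.00 | 168000.00 | 246960.00
Σ | 10540.00 |  |  | 1054000.00 | 580060.00
X̄ = 1054000.00 / 10540.00 = 100.00 mm
Ȳ = 580060.00 / 10540.00 = 55.03 mm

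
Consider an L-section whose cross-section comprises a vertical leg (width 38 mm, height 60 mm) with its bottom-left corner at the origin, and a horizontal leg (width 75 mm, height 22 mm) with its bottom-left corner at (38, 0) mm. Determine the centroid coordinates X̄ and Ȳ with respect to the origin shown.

Part | A | x̄ᵢ | ȳᵢ | A·x̄ᵢ | A·ȳᵢ
vertical leg | 2280.00 | 19.00 | 30.00 | 43320.00 | 68400.00
horizontal leg | 1650.00 | 75.50 | 11.00 | 124575.00 | 18150.00
Σ | 3930.00 |  |  | 167895.00 | 86550.00
X̄ = 167895.00 / 3930.00 = 42.72 mm
Ȳ = 86550.00 / 3930.00 = 22.02 mm

X̄ = 42.72 mm, Ȳ = 22.02 mm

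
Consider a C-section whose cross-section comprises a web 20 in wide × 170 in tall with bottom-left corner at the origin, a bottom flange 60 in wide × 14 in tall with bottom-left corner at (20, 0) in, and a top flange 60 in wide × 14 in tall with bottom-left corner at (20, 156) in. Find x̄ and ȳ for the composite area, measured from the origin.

x̄ = 23.23 in, ȳ = 85.00 in

web: A = 20 × 170 = 3400.00, centroid at (10.00, 85.00).
bottom flange: A = 60 × 14 = 840.00, centroid at (50.00, 7.00).
top flange: A = 60 × 14 = 840.00, centroid at (50.00, 163.00).
ΣA = 5080.00 in²
ΣAx̄ = (3400.00)(10.00) + (840.00)(50.00) + (840.00)(50.00) = 118000.00 in³
ΣAȳ = (3400.00)(85.00) + (840.00)(7.00) + (840.00)(163.00) = 431800.00 in³
x̄ = 118000.00 / 5080.00 = 23.23 in
ȳ = 431800.00 / 5080.00 = 85.00 in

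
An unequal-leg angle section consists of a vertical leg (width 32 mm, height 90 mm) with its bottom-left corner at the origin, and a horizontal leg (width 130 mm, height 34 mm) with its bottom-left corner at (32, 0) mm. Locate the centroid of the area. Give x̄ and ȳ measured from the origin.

x̄ = 65.04 mm, ȳ = 28.05 mm

vertical leg: A = 32 × 90 = 2880.00, centroid at (16.00, 45.00).
horizontal leg: A = 130 × 34 = 4420.00, centroid at (97.00, 17.00).
ΣA = 7300.00 mm², ΣAx̄ = 474820.00 mm³, ΣAȳ = 204740.00 mm³.
x̄ = 474820.00/7300.00 = 65.04 mm; ȳ = 204740.00/7300.00 = 28.05 mm.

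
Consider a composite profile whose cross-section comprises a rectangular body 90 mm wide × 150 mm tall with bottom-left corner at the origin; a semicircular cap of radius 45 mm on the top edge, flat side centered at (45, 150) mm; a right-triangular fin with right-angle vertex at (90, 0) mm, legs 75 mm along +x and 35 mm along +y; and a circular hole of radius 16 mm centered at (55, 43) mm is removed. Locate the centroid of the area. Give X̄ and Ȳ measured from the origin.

X̄ = 49.88 mm, Ȳ = 89.07 mm

Part | A | x̄ᵢ | ȳᵢ | A·x̄ᵢ | A·ȳᵢ
rectangular body | 13500.00 | 45.00 | 75.00 | 607500.00 | 1012500.00
semicircular top | 3180.86 | 45.00 | 169.10 | 143138.82 | 537879.38
triangular fin | 1312.50 | 115.00 | 11.67 | 150937.50 | 15312.50
hole | -804.25 | 55.00 | 43.00 | -44233.62 | -34582.65
Σ | 17189.11 |  |  | 857342.69 | 1531109.23
X̄ = 857342.69 / 17189.11 = 49.88 mm
Ȳ = 1531109.23 / 17189.11 = 89.07 mm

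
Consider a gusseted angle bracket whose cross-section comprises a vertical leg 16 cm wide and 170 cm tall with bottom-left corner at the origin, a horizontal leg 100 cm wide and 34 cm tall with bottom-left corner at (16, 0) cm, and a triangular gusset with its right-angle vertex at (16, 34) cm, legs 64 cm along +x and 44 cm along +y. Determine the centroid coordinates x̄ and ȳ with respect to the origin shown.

vertical leg: A = 16 × 170 = 2720.00, centroid at (8.00, 85.00).
horizontal leg: A = 100 × 34 = 3400.00, centroid at (66.00, 17.00).
gusset: A = ½·64·44 = 1408.00, centroid at (37.33, 48.67).
ΣA = 7528.00 cm²
ΣAx̄ = (2720.00)(8.00) + (3400.00)(66.00) + (1408.00)(37.33) = 298725.33 cm³
ΣAȳ = (2720.00)(85.00) + (3400.00)(17.00) + (1408.00)(48.67) = 357522.67 cm³
x̄ = 298725.33 / 7528.00 = 39.68 cm
ȳ = 357522.67 / 7528.00 = 47.49 cm

x̄ = 39.68 cm, ȳ = 47.49 cm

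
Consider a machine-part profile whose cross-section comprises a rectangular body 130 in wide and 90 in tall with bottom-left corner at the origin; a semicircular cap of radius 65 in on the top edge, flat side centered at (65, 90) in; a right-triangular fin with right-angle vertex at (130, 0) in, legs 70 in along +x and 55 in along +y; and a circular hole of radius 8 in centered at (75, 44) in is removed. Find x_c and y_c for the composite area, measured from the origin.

x_c = 73.38 in, y_c = 66.46 in

Part | A | x̄ᵢ | ȳᵢ | A·x̄ᵢ | A·ȳᵢ
rectangular body | 11700.00 | 65.00 | 45.00 | 760500.00 | 526500.00
semicircular top | 6636.61 | 65.00 | 117.59 | 431379.94 | 780378.64
triangular fin | 1925.00 | 153.33 | 18.33 | 295166.67 | 35291.67
hole | -201.06 | 75.00 | 44.00 | -15079.64 | -8846.72
Σ | 20060.55 |  |  | 1471966.96 | 1333323.58
x_c = 1471966.96 / 20060.55 = 73.38 in
y_c = 1333323.58 / 20060.55 = 66.46 in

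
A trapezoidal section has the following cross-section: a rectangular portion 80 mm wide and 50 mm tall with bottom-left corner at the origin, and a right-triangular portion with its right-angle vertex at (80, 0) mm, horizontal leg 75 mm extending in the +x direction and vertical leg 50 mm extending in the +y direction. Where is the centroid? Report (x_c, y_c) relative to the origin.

rectangular portion: A = 80 × 50 = 4000.00, centroid at (40.00, 25.00).
triangular portion: A = ½·75·50 = 1875.00, centroid at (105.00, 16.67).
ΣA = 5875.00 mm², ΣAx_c = 356875.00 mm³, ΣAy_c = 131250.00 mm³.
x_c = 356875.00/5875.00 = 60.74 mm; y_c = 131250.00/5875.00 = 22.34 mm.

x_c = 60.74 mm, y_c = 22.34 mm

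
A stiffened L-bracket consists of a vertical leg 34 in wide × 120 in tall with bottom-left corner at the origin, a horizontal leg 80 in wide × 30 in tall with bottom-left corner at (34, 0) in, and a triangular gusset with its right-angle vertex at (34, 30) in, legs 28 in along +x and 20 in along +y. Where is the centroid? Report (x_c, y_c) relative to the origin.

Part | A | x̄ᵢ | ȳᵢ | A·x̄ᵢ | A·ȳᵢ
vertical leg | 4080.00 | 17.00 | 60.00 | 69360.00 | 244800.00
horizontal leg | 2400.00 | 74.00 | 15.00 | 177600.00 | 36000.00
gusset | 280.00 | 43.33 | 36.67 | 12133.33 | 10266.67
Σ | 6760.00 |  |  | 259093.33 | 291066.67
x_c = 259093.33 / 6760.00 = 38.33 in
y_c = 291066.67 / 6760.00 = 43.06 in

x_c = 38.33 in, y_c = 43.06 in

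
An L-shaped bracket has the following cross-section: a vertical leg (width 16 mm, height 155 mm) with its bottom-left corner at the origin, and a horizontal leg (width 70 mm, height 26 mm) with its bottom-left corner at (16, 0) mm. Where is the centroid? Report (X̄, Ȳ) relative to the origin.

vertical leg: A = 16 × 155 = 2480.00, centroid at (8.00, 77.50).
horizontal leg: A = 70 × 26 = 1820.00, centroid at (51.00, 13.00).
ΣA = 4300.00 mm²
ΣAX̄ = (2480.00)(8.00) + (1820.00)(51.00) = 112660.00 mm³
ΣAȲ = (2480.00)(77.50) + (1820.00)(13.00) = 215860.00 mm³
X̄ = 112660.00 / 4300.00 = 26.20 mm
Ȳ = 215860.00 / 4300.00 = 50.20 mm

X̄ = 26.20 mm, Ȳ = 50.20 mm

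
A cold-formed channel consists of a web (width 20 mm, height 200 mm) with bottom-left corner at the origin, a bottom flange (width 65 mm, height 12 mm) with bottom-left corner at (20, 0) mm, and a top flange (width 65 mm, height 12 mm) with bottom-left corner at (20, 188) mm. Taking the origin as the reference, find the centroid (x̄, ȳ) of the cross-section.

Part | A | x̄ᵢ | ȳᵢ | A·x̄ᵢ | A·ȳᵢ
web | 4000.00 | 10.00 | 100.00 | 40000.00 | 400000.00
bottom flange | 780.00 | 52.50 | 6.00 | 40950.00 | 4680.00
top flange | 780.00 | 52.50 | 194.00 | 40950.00 | 151320.00
Σ | 5560.00 |  |  | 121900.00 | 556000.00
x̄ = 121900.00 / 5560.00 = 21.92 mm
ȳ = 556000.00 / 5560.00 = 100.00 mm

x̄ = 21.92 mm, ȳ = 100.00 mm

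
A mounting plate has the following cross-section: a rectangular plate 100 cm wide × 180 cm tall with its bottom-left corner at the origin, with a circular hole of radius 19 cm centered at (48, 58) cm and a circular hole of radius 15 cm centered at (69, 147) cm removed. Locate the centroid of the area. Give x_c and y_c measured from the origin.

plate: A = 100 × 180 = 18000.00, centroid at (50.00, 90.00).
hole 1: A = −π·19² = -1134.11, centroid at (48.00, 58.00).
hole 2: A = −π·15² = -706.86, centroid at (69.00, 147.00).
ΣA = 16159.03 cm², ΣAx_c = 796789.26 cm³, ΣAy_c = 1450313.16 cm³.
x_c = 796789.26/16159.03 = 49.31 cm; y_c = 1450313.16/16159.03 = 89.75 cm.

x_c = 49.31 cm, y_c = 89.75 cm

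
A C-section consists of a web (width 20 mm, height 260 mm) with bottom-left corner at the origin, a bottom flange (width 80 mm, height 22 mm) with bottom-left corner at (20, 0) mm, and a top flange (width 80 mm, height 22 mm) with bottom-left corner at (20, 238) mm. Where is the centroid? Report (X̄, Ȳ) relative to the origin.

X̄ = 30.18 mm, Ȳ = 130.00 mm

web: A = 20 × 260 = 5200.00, centroid at (10.00, 130.00).
bottom flange: A = 80 × 22 = 1760.00, centroid at (60.00, 11.00).
top flange: A = 80 × 22 = 1760.00, centroid at (60.00, 249.00).
ΣA = 8720.00 mm²
ΣAX̄ = (5200.00)(10.00) + (1760.00)(60.00) + (1760.00)(60.00) = 263200.00 mm³
ΣAȲ = (5200.00)(130.00) + (1760.00)(11.00) + (1760.00)(249.00) = 1133600.00 mm³
X̄ = 263200.00 / 8720.00 = 30.18 mm
Ȳ = 1133600.00 / 8720.00 = 130.00 mm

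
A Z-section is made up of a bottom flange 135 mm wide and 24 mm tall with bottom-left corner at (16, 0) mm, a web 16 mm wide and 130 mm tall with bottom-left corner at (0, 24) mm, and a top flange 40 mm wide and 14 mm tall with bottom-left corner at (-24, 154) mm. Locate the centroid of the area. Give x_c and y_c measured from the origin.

x_c = 48.46 mm, y_c = 53.43 mm

bottom flange: A = 135 × 24 = 3240.00, centroid at (83.50, 12.00).
web: A = 16 × 130 = 2080.00, centroid at (8.00, 89.00).
top flange: A = 40 × 14 = 560.00, centroid at (-4.00, 161.00).
ΣA = 5880.00 mm²
ΣAx_c = (3240.00)(83.50) + (2080.00)(8.00) + (560.00)(-4.00) = 284940.00 mm³
ΣAy_c = (3240.00)(12.00) + (2080.00)(89.00) + (560.00)(161.00) = 314160.00 mm³
x_c = 284940.00 / 5880.00 = 48.46 mm
y_c = 314160.00 / 5880.00 = 53.43 mm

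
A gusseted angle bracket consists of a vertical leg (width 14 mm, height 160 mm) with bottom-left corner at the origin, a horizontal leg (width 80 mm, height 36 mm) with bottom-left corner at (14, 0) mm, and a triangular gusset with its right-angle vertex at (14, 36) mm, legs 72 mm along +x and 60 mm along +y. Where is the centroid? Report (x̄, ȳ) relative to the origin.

x̄ = 34.79 mm, ȳ = 48.35 mm

vertical leg: A = 14 × 160 = 2240.00, centroid at (7.00, 80.00).
horizontal leg: A = 80 × 36 = 2880.00, centroid at (54.00, 18.00).
gusset: A = ½·72·60 = 2160.00, centroid at (38.00, 56.00).
ΣA = 7280.00 mm², ΣAx̄ = 253280.00 mm³, ΣAȳ = 352000.00 mm³.
x̄ = 253280.00/7280.00 = 34.79 mm; ȳ = 352000.00/7280.00 = 48.35 mm.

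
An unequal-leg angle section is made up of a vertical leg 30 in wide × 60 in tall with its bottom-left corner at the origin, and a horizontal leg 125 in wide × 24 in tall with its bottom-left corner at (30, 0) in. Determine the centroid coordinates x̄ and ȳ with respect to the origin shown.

x̄ = 63.44 in, ȳ = 18.75 in

vertical leg: A = 30 × 60 = 1800.00, centroid at (15.00, 30.00).
horizontal leg: A = 125 × 24 = 3000.00, centroid at (92.50, 12.00).
ΣA = 4800.00 in², ΣAx̄ = 304500.00 in³, ΣAȳ = 90000.00 in³.
x̄ = 304500.00/4800.00 = 63.44 in; ȳ = 90000.00/4800.00 = 18.75 in.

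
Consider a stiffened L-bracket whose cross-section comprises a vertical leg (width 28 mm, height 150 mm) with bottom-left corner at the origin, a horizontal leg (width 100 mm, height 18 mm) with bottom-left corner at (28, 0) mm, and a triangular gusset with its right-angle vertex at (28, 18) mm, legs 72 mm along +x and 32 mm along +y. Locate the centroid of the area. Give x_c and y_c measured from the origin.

x_c = 36.23 mm, y_c = 50.93 mm

Part | A | x̄ᵢ | ȳᵢ | A·x̄ᵢ | A·ȳᵢ
vertical leg | 4200.00 | 14.00 | 75.00 | 58800.00 | 315000.00
horizontal leg | 1800.00 | 78.00 | 9.00 | 140400.00 | 16200.00
gusset | 1152.00 | 52.00 | 28.67 | 59904.00 | 33024.00
Σ | 7152.00 |  |  | 259104.00 | 364224.00
x_c = 259104.00 / 7152.00 = 36.23 mm
y_c = 364224.00 / 7152.00 = 50.93 mm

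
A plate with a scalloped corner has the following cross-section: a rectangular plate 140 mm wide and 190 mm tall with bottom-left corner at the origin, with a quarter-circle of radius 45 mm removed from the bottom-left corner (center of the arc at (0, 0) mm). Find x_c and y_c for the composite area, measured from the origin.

plate: A = 140 × 190 = 26600.00, centroid at (70.00, 95.00).
removed quarter-circle: A = −¼π·45² = -1590.43, centroid at (19.10, 19.10).
ΣA = 25009.57 mm²
ΣAx_c = (26600.00)(70.00) + (-1590.43)(19.10) = 1831625.00 mm³
ΣAy_c = (26600.00)(95.00) + (-1590.43)(19.10) = 2496625.00 mm³
x_c = 1831625.00 / 25009.57 = 73.24 mm
y_c = 2496625.00 / 25009.57 = 99.83 mm

x_c = 73.24 mm, y_c = 99.83 mm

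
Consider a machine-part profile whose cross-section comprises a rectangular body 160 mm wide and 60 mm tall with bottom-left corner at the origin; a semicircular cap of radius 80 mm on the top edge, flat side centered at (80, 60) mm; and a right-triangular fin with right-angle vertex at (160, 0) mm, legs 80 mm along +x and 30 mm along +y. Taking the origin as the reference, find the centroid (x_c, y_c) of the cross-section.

x_c = 86.14 mm, y_c = 59.68 mm

rectangular body: A = 160 × 60 = 9600.00, centroid at (80.00, 30.00).
semicircular top: A = ½π·80² = 10053.10, centroid at (80.00, 93.95).
triangular fin: A = ½·80·30 = 1200.00, centroid at (186.67, 10.00).
ΣA = 20853.10 mm², ΣAx_c = 1796247.72 mm³, ΣAy_c = 1244519.12 mm³.
x_c = 1796247.72/20853.10 = 86.14 mm; y_c = 1244519.12/20853.10 = 59.68 mm.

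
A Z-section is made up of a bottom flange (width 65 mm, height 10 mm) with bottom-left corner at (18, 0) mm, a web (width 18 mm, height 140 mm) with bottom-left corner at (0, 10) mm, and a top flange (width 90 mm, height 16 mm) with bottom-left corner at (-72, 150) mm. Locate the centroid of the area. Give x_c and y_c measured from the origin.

Part | A | x̄ᵢ | ȳᵢ | A·x̄ᵢ | A·ȳᵢ
bottom flange | 650.00 | 50.50 | 5.00 | 32825.00 | 3250.00
web | 2520.00 | 9.00 | 80.00 | 22680.00 | 201600.00
top flange | 1440.00 | -27.00 | 158.00 | -38880.00 | 227520.00
Σ | 4610.00 |  |  | 16625.00 | 432370.00
x_c = 16625.00 / 4610.00 = 3.61 mm
y_c = 432370.00 / 4610.00 = 93.79 mm

x_c = 3.61 mm, y_c = 93.79 mm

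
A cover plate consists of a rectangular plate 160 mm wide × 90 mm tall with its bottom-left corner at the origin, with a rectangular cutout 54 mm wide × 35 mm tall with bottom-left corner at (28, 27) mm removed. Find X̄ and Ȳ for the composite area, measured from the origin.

X̄ = 83.78 mm, Ȳ = 45.08 mm

Part | A | x̄ᵢ | ȳᵢ | A·x̄ᵢ | A·ȳᵢ
plate | 14400.00 | 80.00 | 45.00 | 1152000.00 | 648000.00
hole | -1890.00 | 55.00 | 44.50 | -103950.00 | -84105.00
Σ | 12510.00 |  |  | 1048050.00 | 563895.00
X̄ = 1048050.00 / 12510.00 = 83.78 mm
Ȳ = 563895.00 / 12510.00 = 45.08 mm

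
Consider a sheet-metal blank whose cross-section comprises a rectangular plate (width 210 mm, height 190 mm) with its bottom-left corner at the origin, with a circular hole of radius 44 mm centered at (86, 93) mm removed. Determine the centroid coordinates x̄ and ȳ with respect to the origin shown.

plate: A = 210 × 190 = 39900.00, centroid at (105.00, 95.00).
hole: A = −π·44² = -6082.12, centroid at (86.00, 93.00).
ΣA = 33817.88 mm²
ΣAx̄ = (39900.00)(105.00) + (-6082.12)(86.00) = 3666437.39 mm³
ΣAȳ = (39900.00)(95.00) + (-6082.12)(93.00) = 3224862.53 mm³
x̄ = 3666437.39 / 33817.88 = 108.42 mm
ȳ = 3224862.53 / 33817.88 = 95.36 mm

x̄ = 108.42 mm, ȳ = 95.36 mm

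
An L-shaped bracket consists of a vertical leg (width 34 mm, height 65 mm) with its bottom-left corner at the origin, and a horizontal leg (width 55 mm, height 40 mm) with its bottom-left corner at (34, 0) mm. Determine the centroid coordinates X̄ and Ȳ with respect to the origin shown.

vertical leg: A = 34 × 65 = 2210.00, centroid at (17.00, 32.50).
horizontal leg: A = 55 × 40 = 2200.00, centroid at (61.50, 20.00).
ΣA = 4410.00 mm², ΣAX̄ = 172870.00 mm³, ΣAȲ = 115825.00 mm³.
X̄ = 172870.00/4410.00 = 39.20 mm; Ȳ = 115825.00/4410.00 = 26.26 mm.

X̄ = 39.20 mm, Ȳ = 26.26 mm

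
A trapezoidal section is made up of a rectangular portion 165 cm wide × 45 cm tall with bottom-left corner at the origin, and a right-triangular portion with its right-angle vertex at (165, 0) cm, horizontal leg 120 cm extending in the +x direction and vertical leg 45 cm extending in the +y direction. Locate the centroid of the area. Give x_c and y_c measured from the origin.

Part | A | x̄ᵢ | ȳᵢ | A·x̄ᵢ | A·ȳᵢ
rectangular portion | 7425.00 | 82.50 | 22.50 | 612562.50 | 167062.50
triangular portion | 2700.00 | 205.00 | 15.00 | 553500.00 | 40500.00
Σ | 10125.00 |  |  | 1166062.50 | 207562.50
x_c = 1166062.50 / 10125.00 = 115.17 cm
y_c = 207562.50 / 10125.00 = 20.50 cm

x_c = 115.17 cm, y_c = 20.50 cm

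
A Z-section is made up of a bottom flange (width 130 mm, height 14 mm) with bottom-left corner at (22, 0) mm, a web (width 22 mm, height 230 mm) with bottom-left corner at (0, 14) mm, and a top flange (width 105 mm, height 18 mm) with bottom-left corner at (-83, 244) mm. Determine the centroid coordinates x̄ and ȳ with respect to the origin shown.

x̄ = 17.83 mm, ȳ = 130.40 mm

Part | A | x̄ᵢ | ȳᵢ | A·x̄ᵢ | A·ȳᵢ
bottom flange | 1820.00 | 87.00 | 7.00 | 158340.00 | 12740.00
web | 5060.00 | 11.00 | 129.00 | 55660.00 | 652740.00
top flange | 1890.00 | -30.50 | 253.00 | -57645.00 | 478170.00
Σ | 8770.00 |  |  | 156355.00 | 1143650.00
x̄ = 156355.00 / 8770.00 = 17.83 mm
ȳ = 1143650.00 / 8770.00 = 130.40 mm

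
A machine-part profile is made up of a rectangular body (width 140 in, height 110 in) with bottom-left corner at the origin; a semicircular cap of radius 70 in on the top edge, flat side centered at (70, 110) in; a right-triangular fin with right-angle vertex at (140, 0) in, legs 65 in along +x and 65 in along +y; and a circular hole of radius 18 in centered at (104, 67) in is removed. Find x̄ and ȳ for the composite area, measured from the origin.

rectangular body: A = 140 × 110 = 15400.00, centroid at (70.00, 55.00).
semicircular top: A = ½π·70² = 7696.90, centroid at (70.00, 139.71).
triangular fin: A = ½·65·65 = 2112.50, centroid at (161.67, 21.67).
hole: A = −π·18² = -1017.88, centroid at (104.00, 67.00).
ΣA = 24191.53 in², ΣAx̄ = 1852444.87 in³, ΣAȳ = 1899899.03 in³.
x̄ = 1852444.87/24191.53 = 76.57 in; ȳ = 1899899.03/24191.53 = 78.54 in.

x̄ = 76.57 in, ȳ = 78.54 in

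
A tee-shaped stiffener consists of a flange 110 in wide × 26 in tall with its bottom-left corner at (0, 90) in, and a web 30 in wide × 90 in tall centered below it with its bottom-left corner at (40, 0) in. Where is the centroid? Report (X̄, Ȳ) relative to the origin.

X̄ = 55.00 in, Ȳ = 74.83 in

web: A = 30 × 90 = 2700.00, centroid at (55.00, 45.00).
flange: A = 110 × 26 = 2860.00, centroid at (55.00, 103.00).
ΣA = 5560.00 in²
ΣAX̄ = (2700.00)(55.00) + (2860.00)(55.00) = 305800.00 in³
ΣAȲ = (2700.00)(45.00) + (2860.00)(103.00) = 416080.00 in³
X̄ = 305800.00 / 5560.00 = 55.00 in
Ȳ = 416080.00 / 5560.00 = 74.83 in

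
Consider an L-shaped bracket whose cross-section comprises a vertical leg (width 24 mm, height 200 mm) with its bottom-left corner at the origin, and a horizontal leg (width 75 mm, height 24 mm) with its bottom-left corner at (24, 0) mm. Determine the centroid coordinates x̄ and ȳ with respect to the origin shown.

x̄ = 25.50 mm, ȳ = 76.00 mm

Part | A | x̄ᵢ | ȳᵢ | A·x̄ᵢ | A·ȳᵢ
vertical leg | 4800.00 | 12.00 | 100.00 | 57600.00 | 480000.00
horizontal leg | 1800.00 | 61.50 | 12.00 | 110700.00 | 21600.00
Σ | 6600.00 |  |  | 168300.00 | 501600.00
x̄ = 168300.00 / 6600.00 = 25.50 mm
ȳ = 501600.00 / 6600.00 = 76.00 mm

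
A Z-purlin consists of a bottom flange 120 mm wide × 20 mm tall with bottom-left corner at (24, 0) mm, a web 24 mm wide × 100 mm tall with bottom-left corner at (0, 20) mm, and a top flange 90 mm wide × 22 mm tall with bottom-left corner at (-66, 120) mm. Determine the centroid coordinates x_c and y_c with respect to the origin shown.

bottom flange: A = 120 × 20 = 2400.00, centroid at (84.00, 10.00).
web: A = 24 × 100 = 2400.00, centroid at (12.00, 70.00).
top flange: A = 90 × 22 = 1980.00, centroid at (-21.00, 131.00).
ΣA = 6780.00 mm², ΣAx_c = 188820.00 mm³, ΣAy_c = 451380.00 mm³.
x_c = 188820.00/6780.00 = 27.85 mm; y_c = 451380.00/6780.00 = 66.58 mm.

x_c = 27.85 mm, y_c = 66.58 mm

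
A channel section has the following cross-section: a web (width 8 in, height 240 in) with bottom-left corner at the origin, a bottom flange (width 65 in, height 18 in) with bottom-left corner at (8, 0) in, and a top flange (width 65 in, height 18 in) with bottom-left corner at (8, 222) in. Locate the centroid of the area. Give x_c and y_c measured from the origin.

x_c = 24.05 in, y_c = 120.00 in

web: A = 8 × 240 = 1920.00, centroid at (4.00, 120.00).
bottom flange: A = 65 × 18 = 1170.00, centroid at (40.50, 9.00).
top flange: A = 65 × 18 = 1170.00, centroid at (40.50, 231.00).
ΣA = 4260.00 in²
ΣAx_c = (1920.00)(4.00) + (1170.00)(40.50) + (1170.00)(40.50) = 102450.00 in³
ΣAy_c = (1920.00)(120.00) + (1170.00)(9.00) + (1170.00)(231.00) = 511200.00 in³
x_c = 102450.00 / 4260.00 = 24.05 in
y_c = 511200.00 / 4260.00 = 120.00 in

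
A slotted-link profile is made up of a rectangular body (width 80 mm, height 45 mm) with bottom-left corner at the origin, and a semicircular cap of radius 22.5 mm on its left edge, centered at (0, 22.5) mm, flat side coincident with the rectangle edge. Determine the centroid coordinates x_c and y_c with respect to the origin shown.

Part | A | x̄ᵢ | ȳᵢ | A·x̄ᵢ | A·ȳᵢ
rectangular body | 3600.00 | 40.00 | 22.50 | 144000.00 | 81000.00
semicircular end | 795.22 | -9.55 | 22.50 | -7593.75 | 17892.35
Σ | 4395.22 |  |  | 136406.25 | 98892.35
x_c = 136406.25 / 4395.22 = 31.04 mm
y_c = 98892.35 / 4395.22 = 22.50 mm

x_c = 31.04 mm, y_c = 22.50 mm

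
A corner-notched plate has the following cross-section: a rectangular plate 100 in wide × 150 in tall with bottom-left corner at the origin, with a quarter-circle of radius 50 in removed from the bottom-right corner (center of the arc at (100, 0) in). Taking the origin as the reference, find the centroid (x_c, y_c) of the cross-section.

plate: A = 100 × 150 = 15000.00, centroid at (50.00, 75.00).
removed quarter-circle: A = −¼π·50² = -1963.50, centroid at (78.78, 21.22).
ΣA = 13036.50 in²
ΣAx_c = (15000.00)(50.00) + (-1963.50)(78.78) = 595317.13 in³
ΣAy_c = (15000.00)(75.00) + (-1963.50)(21.22) = 1083333.33 in³
x_c = 595317.13 / 13036.50 = 45.67 in
y_c = 1083333.33 / 13036.50 = 83.10 in

x_c = 45.67 in, y_c = 83.10 in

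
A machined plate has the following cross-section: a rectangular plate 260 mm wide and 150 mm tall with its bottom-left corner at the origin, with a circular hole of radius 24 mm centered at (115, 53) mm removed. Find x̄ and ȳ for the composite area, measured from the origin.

x̄ = 130.73 mm, ȳ = 76.07 mm

plate: A = 260 × 150 = 39000.00, centroid at (130.00, 75.00).
hole: A = −π·24² = -1809.56, centroid at (115.00, 53.00).
ΣA = 37190.44 mm²
ΣAx̄ = (39000.00)(130.00) + (-1809.56)(115.00) = 4861900.90 mm³
ΣAȳ = (39000.00)(75.00) + (-1809.56)(53.00) = 2829093.46 mm³
x̄ = 4861900.90 / 37190.44 = 130.73 mm
ȳ = 2829093.46 / 37190.44 = 76.07 mm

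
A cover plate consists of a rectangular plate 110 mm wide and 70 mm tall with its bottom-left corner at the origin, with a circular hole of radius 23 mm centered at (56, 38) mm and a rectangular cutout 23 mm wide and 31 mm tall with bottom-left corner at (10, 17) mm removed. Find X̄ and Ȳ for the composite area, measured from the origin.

plate: A = 110 × 70 = 7700.00, centroid at (55.00, 35.00).
hole 1: A = −π·23² = -1661.90, centroid at (56.00, 38.00).
hole 2: A = −(23 × 31) = -713.00, centroid at (21.50, 32.50).
ΣA = 5325.10 mm²
ΣAX̄ = (7700.00)(55.00) + (-1661.90)(56.00) + (-713.00)(21.50) = 315103.96 mm³
ΣAȲ = (7700.00)(35.00) + (-1661.90)(38.00) + (-713.00)(32.50) = 183175.20 mm³
X̄ = 315103.96 / 5325.10 = 59.17 mm
Ȳ = 183175.20 / 5325.10 = 34.40 mm

X̄ = 59.17 mm, Ȳ = 34.40 mm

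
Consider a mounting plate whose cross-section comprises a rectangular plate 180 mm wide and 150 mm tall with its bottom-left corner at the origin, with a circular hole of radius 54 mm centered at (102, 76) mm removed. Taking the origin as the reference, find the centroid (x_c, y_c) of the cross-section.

x_c = 83.84 mm, y_c = 74.49 mm

plate: A = 180 × 150 = 27000.00, centroid at (90.00, 75.00).
hole: A = −π·54² = -9160.88, centroid at (102.00, 76.00).
ΣA = 17839.12 mm²
ΣAx_c = (27000.00)(90.00) + (-9160.88)(102.00) = 1495589.81 mm³
ΣAy_c = (27000.00)(75.00) + (-9160.88)(76.00) = 1328772.80 mm³
x_c = 1495589.81 / 17839.12 = 83.84 mm
y_c = 1328772.80 / 17839.12 = 74.49 mm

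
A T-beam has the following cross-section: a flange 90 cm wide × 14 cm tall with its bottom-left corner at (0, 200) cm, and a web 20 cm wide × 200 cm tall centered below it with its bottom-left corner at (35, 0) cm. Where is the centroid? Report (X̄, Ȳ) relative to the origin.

Part | A | x̄ᵢ | ȳᵢ | A·x̄ᵢ | A·ȳᵢ
web | 4000.00 | 45.00 | 100.00 | 180000.00 | 400000.00
flange | 1260.00 | 45.00 | 207.00 | 56700.00 | 260820.00
Σ | 5260.00 |  |  | 236700.00 | 660820.00
X̄ = 236700.00 / 5260.00 = 45.00 cm
Ȳ = 660820.00 / 5260.00 = 125.63 cm

X̄ = 45.00 cm, Ȳ = 125.63 cm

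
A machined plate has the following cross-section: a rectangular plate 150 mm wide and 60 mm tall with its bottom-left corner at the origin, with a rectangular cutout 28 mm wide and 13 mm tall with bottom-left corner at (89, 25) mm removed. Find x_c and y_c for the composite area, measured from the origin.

x_c = 73.82 mm, y_c = 29.94 mm

plate: A = 150 × 60 = 9000.00, centroid at (75.00, 30.00).
hole: A = −(28 × 13) = -364.00, centroid at (103.00, 31.50).
ΣA = 8636.00 mm²
ΣAx_c = (9000.00)(75.00) + (-364.00)(103.00) = 637508.00 mm³
ΣAy_c = (9000.00)(30.00) + (-364.00)(31.50) = 258534.00 mm³
x_c = 637508.00 / 8636.00 = 73.82 mm
y_c = 258534.00 / 8636.00 = 29.94 mm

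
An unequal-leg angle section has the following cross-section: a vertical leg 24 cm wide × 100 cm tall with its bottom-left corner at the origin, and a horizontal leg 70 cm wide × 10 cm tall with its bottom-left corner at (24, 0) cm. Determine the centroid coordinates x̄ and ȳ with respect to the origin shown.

x̄ = 22.61 cm, ȳ = 39.84 cm

vertical leg: A = 24 × 100 = 2400.00, centroid at (12.00, 50.00).
horizontal leg: A = 70 × 10 = 700.00, centroid at (59.00, 5.00).
ΣA = 3100.00 cm²
ΣAx̄ = (2400.00)(12.00) + (700.00)(59.00) = 70100.00 cm³
ΣAȳ = (2400.00)(50.00) + (700.00)(5.00) = 123500.00 cm³
x̄ = 70100.00 / 3100.00 = 22.61 cm
ȳ = 123500.00 / 3100.00 = 39.84 cm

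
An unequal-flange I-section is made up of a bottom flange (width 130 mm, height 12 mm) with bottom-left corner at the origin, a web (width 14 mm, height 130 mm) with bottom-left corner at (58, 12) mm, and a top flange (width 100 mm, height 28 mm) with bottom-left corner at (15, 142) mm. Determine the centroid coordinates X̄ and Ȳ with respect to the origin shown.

X̄ = 65.00 mm, Ȳ = 94.87 mm

Part | A | x̄ᵢ | ȳᵢ | A·x̄ᵢ | A·ȳᵢ
bottom flange | 1560.00 | 65.00 | 6.00 | 101400.00 | 9360.00
web | 1820.00 | 65.00 | 77.00 | 118300.00 | 140140.00
top flange | 2800.00 | 65.00 | 156.00 | 182000.00 | 436800.00
Σ | 6180.00 |  |  | 401700.00 | 586300.00
X̄ = 401700.00 / 6180.00 = 65.00 mm
Ȳ = 586300.00 / 6180.00 = 94.87 mm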